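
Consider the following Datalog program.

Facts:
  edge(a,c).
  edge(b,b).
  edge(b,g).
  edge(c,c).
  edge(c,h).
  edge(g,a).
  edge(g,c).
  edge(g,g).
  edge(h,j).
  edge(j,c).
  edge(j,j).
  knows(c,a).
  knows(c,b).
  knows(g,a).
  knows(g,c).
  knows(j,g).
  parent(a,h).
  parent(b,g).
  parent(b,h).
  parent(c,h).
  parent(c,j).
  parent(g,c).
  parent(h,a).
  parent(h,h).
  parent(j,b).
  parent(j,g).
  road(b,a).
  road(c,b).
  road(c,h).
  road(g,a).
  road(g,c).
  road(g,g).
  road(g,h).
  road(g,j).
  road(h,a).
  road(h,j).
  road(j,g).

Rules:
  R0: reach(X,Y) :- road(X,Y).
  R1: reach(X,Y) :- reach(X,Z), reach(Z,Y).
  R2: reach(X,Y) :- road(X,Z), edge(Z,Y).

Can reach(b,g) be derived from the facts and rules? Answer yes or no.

yes

round 1: derive reach(b,a) via R0 from road(b,a)
round 1: derive reach(c,b) via R0 from road(c,b)
round 1: derive reach(c,h) via R0 from road(c,h)
round 1: derive reach(g,a) via R0 from road(g,a)
round 1: derive reach(g,c) via R0 from road(g,c)
round 1: derive reach(g,g) via R0 from road(g,g)
round 1: derive reach(g,h) via R0 from road(g,h)
round 1: derive reach(g,j) via R0 from road(g,j)
round 1: derive reach(h,a) via R0 from road(h,a)
round 1: derive reach(h,j) via R0 from road(h,j)
round 1: derive reach(j,g) via R0 from road(j,g)
round 1: derive reach(b,c) via R2 from road(b,a), edge(a,c)
round 1: derive reach(c,g) via R2 from road(c,b), edge(b,g)
round 1: derive reach(c,j) via R2 from road(c,h), edge(h,j)
round 1: derive reach(h,c) via R2 from road(h,a), edge(a,c)
round 1: derive reach(j,a) via R2 from road(j,g), edge(g,a)
round 1: derive reach(j,c) via R2 from road(j,g), edge(g,c)
round 2: derive reach(b,b) via R1 from reach(b,c), reach(c,b)
round 2: derive reach(b,g) via R1 from reach(b,c), reach(c,g)
round 2: derive reach(b,h) via R1 from reach(b,c), reach(c,h)
round 2: derive reach(b,j) via R1 from reach(b,c), reach(c,j)
round 2: derive reach(c,a) via R1 from reach(c,b), reach(b,a)
round 2: derive reach(c,c) via R1 from reach(c,b), reach(b,c)
round 2: derive reach(g,b) via R1 from reach(g,c), reach(c,b)
round 2: derive reach(h,b) via R1 from reach(h,c), reach(c,b)
round 2: derive reach(h,g) via R1 from reach(h,c), reach(c,g)
round 2: derive reach(h,h) via R1 from reach(h,c), reach(c,h)
round 2: derive reach(j,b) via R1 from reach(j,c), reach(c,b)
round 2: derive reach(j,h) via R1 from reach(j,c), reach(c,h)
round 2: derive reach(j,j) via R1 from reach(j,c), reach(c,j)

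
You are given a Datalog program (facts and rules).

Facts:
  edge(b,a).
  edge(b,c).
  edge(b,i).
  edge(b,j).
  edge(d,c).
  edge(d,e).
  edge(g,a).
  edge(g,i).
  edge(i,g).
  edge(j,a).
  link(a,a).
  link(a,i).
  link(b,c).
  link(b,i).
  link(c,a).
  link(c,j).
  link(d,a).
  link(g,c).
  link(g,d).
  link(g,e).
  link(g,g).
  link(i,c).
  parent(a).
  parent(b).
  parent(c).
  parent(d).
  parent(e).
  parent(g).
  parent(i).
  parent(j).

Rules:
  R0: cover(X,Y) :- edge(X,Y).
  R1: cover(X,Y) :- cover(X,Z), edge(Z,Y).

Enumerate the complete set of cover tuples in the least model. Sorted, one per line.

cover(b,a)
cover(b,c)
cover(b,g)
cover(b,i)
cover(b,j)
cover(d,c)
cover(d,e)
cover(g,a)
cover(g,g)
cover(g,i)
cover(i,a)
cover(i,g)
cover(i,i)
cover(j,a)

round 1: derive cover(b,a) via R0 from edge(b,a)
round 1: derive cover(b,c) via R0 from edge(b,c)
round 1: derive cover(b,i) via R0 from edge(b,i)
round 1: derive cover(b,j) via R0 from edge(b,j)
round 1: derive cover(d,c) via R0 from edge(d,c)
round 1: derive cover(d,e) via R0 from edge(d,e)
round 1: derive cover(g,a) via R0 from edge(g,a)
round 1: derive cover(g,i) via R0 from edge(g,i)
round 1: derive cover(i,g) via R0 from edge(i,g)
round 1: derive cover(j,a) via R0 from edge(j,a)
round 2: derive cover(b,g) via R1 from cover(b,i), edge(i,g)
round 2: derive cover(g,g) via R1 from cover(g,i), edge(i,g)
round 2: derive cover(i,a) via R1 from cover(i,g), edge(g,a)
round 2: derive cover(i,i) via R1 from cover(i,g), edge(g,i)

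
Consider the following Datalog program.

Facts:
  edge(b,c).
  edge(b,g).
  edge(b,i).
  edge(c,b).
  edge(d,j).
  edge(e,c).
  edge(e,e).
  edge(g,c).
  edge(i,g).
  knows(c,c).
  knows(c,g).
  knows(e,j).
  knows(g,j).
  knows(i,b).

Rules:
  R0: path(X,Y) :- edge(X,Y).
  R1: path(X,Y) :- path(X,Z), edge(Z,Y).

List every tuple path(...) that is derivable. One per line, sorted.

round 1: derive path(b,c) via R0 from edge(b,c)
round 1: derive path(b,g) via R0 from edge(b,g)
round 1: derive path(b,i) via R0 from edge(b,i)
round 1: derive path(c,b) via R0 from edge(c,b)
round 1: derive path(d,j) via R0 from edge(d,j)
round 1: derive path(e,c) via R0 from edge(e,c)
round 1: derive path(e,e) via R0 from edge(e,e)
round 1: derive path(g,c) via R0 from edge(g,c)
round 1: derive path(i,g) via R0 from edge(i,g)
round 2: derive path(b,b) via R1 from path(b,c), edge(c,b)
round 2: derive path(c,c) via R1 from path(c,b), edge(b,c)
round 2: derive path(c,g) via R1 from path(c,b), edge(b,g)
round 2: derive path(c,i) via R1 from path(c,b), edge(b,i)
round 2: derive path(e,b) via R1 from path(e,c), edge(c,b)
round 2: derive path(g,b) via R1 from path(g,c), edge(c,b)
round 2: derive path(i,c) via R1 from path(i,g), edge(g,c)
round 3: derive path(e,g) via R1 from path(e,b), edge(b,g)
round 3: derive path(e,i) via R1 from path(e,b), edge(b,i)
round 3: derive path(g,g) via R1 from path(g,b), edge(b,g)
round 3: derive path(g,i) via R1 from path(g,b), edge(b,i)
round 3: derive path(i,b) via R1 from path(i,c), edge(c,b)
round 4: derive path(i,i) via R1 from path(i,b), edge(b,i)

path(b,b)
path(b,c)
path(b,g)
path(b,i)
path(c,b)
path(c,c)
path(c,g)
path(c,i)
path(d,j)
path(e,b)
path(e,c)
path(e,e)
path(e,g)
path(e,i)
path(g,b)
path(g,c)
path(g,g)
path(g,i)
path(i,b)
path(i,c)
path(i,g)
path(i,i)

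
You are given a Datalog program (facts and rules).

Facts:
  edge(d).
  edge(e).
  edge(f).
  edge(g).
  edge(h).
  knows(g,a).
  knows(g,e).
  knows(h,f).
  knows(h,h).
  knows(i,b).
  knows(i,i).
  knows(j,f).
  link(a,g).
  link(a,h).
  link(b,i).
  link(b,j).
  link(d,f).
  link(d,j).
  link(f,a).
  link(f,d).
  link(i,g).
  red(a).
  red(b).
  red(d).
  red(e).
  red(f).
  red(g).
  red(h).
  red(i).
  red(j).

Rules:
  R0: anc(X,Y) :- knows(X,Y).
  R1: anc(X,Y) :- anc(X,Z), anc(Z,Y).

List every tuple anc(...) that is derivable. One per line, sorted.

anc(g,a)
anc(g,e)
anc(h,f)
anc(h,h)
anc(i,b)
anc(i,i)
anc(j,f)

round 1: derive anc(g,a) via R0 from knows(g,a)
round 1: derive anc(g,e) via R0 from knows(g,e)
round 1: derive anc(h,f) via R0 from knows(h,f)
round 1: derive anc(h,h) via R0 from knows(h,h)
round 1: derive anc(i,b) via R0 from knows(i,b)
round 1: derive anc(i,i) via R0 from knows(i,i)
round 1: derive anc(j,f) via R0 from knows(j,f)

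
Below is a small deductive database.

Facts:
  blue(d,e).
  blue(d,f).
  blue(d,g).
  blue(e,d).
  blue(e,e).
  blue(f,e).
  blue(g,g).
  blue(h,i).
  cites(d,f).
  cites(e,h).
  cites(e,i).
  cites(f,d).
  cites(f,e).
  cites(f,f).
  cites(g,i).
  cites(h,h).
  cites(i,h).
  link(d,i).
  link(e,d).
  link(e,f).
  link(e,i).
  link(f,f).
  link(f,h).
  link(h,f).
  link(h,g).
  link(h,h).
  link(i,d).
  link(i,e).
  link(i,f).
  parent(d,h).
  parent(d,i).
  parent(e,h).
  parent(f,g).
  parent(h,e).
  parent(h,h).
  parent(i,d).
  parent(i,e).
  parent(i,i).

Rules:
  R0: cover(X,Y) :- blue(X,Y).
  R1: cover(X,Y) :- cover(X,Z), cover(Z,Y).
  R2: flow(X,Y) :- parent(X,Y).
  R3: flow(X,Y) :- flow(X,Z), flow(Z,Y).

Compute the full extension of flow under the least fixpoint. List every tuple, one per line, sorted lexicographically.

flow(d,d)
flow(d,e)
flow(d,h)
flow(d,i)
flow(e,e)
flow(e,h)
flow(f,g)
flow(h,e)
flow(h,h)
flow(i,d)
flow(i,e)
flow(i,h)
flow(i,i)

round 1: derive flow(d,h) via R2 from parent(d,h)
round 1: derive flow(d,i) via R2 from parent(d,i)
round 1: derive flow(e,h) via R2 from parent(e,h)
round 1: derive flow(f,g) via R2 from parent(f,g)
round 1: derive flow(h,e) via R2 from parent(h,e)
round 1: derive flow(h,h) via R2 from parent(h,h)
round 1: derive flow(i,d) via R2 from parent(i,d)
round 1: derive flow(i,e) via R2 from parent(i,e)
round 1: derive flow(i,i) via R2 from parent(i,i)
round 2: derive flow(d,d) via R3 from flow(d,i), flow(i,d)
round 2: derive flow(d,e) via R3 from flow(d,h), flow(h,e)
round 2: derive flow(e,e) via R3 from flow(e,h), flow(h,e)
round 2: derive flow(i,h) via R3 from flow(i,d), flow(d,h)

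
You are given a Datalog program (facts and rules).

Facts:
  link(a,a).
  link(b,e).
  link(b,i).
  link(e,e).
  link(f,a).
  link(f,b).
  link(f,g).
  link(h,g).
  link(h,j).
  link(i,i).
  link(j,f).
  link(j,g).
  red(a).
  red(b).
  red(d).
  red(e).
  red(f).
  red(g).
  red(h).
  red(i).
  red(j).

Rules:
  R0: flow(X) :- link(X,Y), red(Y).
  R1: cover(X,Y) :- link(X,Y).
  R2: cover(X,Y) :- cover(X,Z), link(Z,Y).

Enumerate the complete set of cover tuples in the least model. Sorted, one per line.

round 1: derive cover(a,a) via R1 from link(a,a)
round 1: derive cover(b,e) via R1 from link(b,e)
round 1: derive cover(b,i) via R1 from link(b,i)
round 1: derive cover(e,e) via R1 from link(e,e)
round 1: derive cover(f,a) via R1 from link(f,a)
round 1: derive cover(f,b) via R1 from link(f,b)
round 1: derive cover(f,g) via R1 from link(f,g)
round 1: derive cover(h,g) via R1 from link(h,g)
round 1: derive cover(h,j) via R1 from link(h,j)
round 1: derive cover(i,i) via R1 from link(i,i)
round 1: derive cover(j,f) via R1 from link(j,f)
round 1: derive cover(j,g) via R1 from link(j,g)
round 2: derive cover(f,e) via R2 from cover(f,b), link(b,e)
round 2: derive cover(f,i) via R2 from cover(f,b), link(b,i)
round 2: derive cover(h,f) via R2 from cover(h,j), link(j,f)
round 2: derive cover(j,a) via R2 from cover(j,f), link(f,a)
round 2: derive cover(j,b) via R2 from cover(j,f), link(f,b)
round 3: derive cover(h,a) via R2 from cover(h,f), link(f,a)
round 3: derive cover(h,b) via R2 from cover(h,f), link(f,b)
round 3: derive cover(j,e) via R2 from cover(j,b), link(b,e)
round 3: derive cover(j,i) via R2 from cover(j,b), link(b,i)
round 4: derive cover(h,e) via R2 from cover(h,b), link(b,e)
round 4: derive cover(h,i) via R2 from cover(h,b), link(b,i)

cover(a,a)
cover(b,e)
cover(b,i)
cover(e,e)
cover(f,a)
cover(f,b)
cover(f,e)
cover(f,g)
cover(f,i)
cover(h,a)
cover(h,b)
cover(h,e)
cover(h,f)
cover(h,g)
cover(h,i)
cover(h,j)
cover(i,i)
cover(j,a)
cover(j,b)
cover(j,e)
cover(j,f)
cover(j,g)
cover(j,i)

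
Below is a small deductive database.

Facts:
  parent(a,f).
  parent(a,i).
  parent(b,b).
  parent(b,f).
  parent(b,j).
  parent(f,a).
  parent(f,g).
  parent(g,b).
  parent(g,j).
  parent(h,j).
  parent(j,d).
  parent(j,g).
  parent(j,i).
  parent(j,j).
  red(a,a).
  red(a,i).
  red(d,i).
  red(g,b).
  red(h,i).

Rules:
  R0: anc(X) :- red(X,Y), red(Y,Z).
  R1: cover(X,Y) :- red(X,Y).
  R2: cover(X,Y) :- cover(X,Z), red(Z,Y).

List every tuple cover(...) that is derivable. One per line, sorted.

cover(a,a)
cover(a,i)
cover(d,i)
cover(g,b)
cover(h,i)

round 1: derive cover(a,a) via R1 from red(a,a)
round 1: derive cover(a,i) via R1 from red(a,i)
round 1: derive cover(d,i) via R1 from red(d,i)
round 1: derive cover(g,b) via R1 from red(g,b)
round 1: derive cover(h,i) via R1 from red(h,i)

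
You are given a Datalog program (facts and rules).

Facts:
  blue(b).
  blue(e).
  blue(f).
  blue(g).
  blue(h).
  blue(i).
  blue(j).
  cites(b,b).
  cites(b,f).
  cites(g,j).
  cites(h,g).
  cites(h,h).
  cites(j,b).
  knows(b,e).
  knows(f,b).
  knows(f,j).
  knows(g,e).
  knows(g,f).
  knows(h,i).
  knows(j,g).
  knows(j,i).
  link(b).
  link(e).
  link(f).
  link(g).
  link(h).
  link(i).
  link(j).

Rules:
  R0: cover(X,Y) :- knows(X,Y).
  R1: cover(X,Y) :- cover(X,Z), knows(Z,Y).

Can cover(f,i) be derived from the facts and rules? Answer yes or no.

round 1: derive cover(b,e) via R0 from knows(b,e)
round 1: derive cover(f,b) via R0 from knows(f,b)
round 1: derive cover(f,j) via R0 from knows(f,j)
round 1: derive cover(g,e) via R0 from knows(g,e)
round 1: derive cover(g,f) via R0 from knows(g,f)
round 1: derive cover(h,i) via R0 from knows(h,i)
round 1: derive cover(j,g) via R0 from knows(j,g)
round 1: derive cover(j,i) via R0 from knows(j,i)
round 2: derive cover(f,e) via R1 from cover(f,b), knows(b,e)
round 2: derive cover(f,g) via R1 from cover(f,j), knows(j,g)
round 2: derive cover(f,i) via R1 from cover(f,j), knows(j,i)
round 2: derive cover(g,b) via R1 from cover(g,f), knows(f,b)
round 2: derive cover(g,j) via R1 from cover(g,f), knows(f,j)
round 2: derive cover(j,e) via R1 from cover(j,g), knows(g,e)
round 2: derive cover(j,f) via R1 from cover(j,g), knows(g,f)
round 3: derive cover(f,f) via R1 from cover(f,g), knows(g,f)
round 3: derive cover(g,g) via R1 from cover(g,j), knows(j,g)
round 3: derive cover(g,i) via R1 from cover(g,j), knows(j,i)
round 3: derive cover(j,b) via R1 from cover(j,f), knows(f,b)
round 3: derive cover(j,j) via R1 from cover(j,f), knows(f,j)

yes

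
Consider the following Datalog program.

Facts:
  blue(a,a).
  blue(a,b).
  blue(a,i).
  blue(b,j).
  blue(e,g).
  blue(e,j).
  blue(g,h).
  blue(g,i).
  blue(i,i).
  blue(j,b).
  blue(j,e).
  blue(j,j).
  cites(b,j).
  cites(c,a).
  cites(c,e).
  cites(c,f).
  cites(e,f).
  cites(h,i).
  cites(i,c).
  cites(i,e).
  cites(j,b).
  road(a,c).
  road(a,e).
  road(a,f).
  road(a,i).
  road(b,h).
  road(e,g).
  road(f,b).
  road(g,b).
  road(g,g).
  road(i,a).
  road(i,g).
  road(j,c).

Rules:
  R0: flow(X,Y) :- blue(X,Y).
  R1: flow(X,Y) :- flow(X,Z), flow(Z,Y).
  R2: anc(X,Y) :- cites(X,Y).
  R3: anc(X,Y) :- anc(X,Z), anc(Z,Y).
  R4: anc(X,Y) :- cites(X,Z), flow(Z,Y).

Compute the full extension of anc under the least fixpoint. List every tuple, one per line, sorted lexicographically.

round 1: derive flow(a,a) via R0 from blue(a,a)
round 1: derive flow(a,b) via R0 from blue(a,b)
round 1: derive flow(a,i) via R0 from blue(a,i)
round 1: derive flow(b,j) via R0 from blue(b,j)
round 1: derive flow(e,g) via R0 from blue(e,g)
round 1: derive flow(e,j) via R0 from blue(e,j)
round 1: derive flow(g,h) via R0 from blue(g,h)
round 1: derive flow(g,i) via R0 from blue(g,i)
round 1: derive flow(i,i) via R0 from blue(i,i)
round 1: derive flow(j,b) via R0 from blue(j,b)
round 1: derive flow(j,e) via R0 from blue(j,e)
round 1: derive flow(j,j) via R0 from blue(j,j)
round 1: derive anc(b,j) via R2 from cites(b,j)
round 1: derive anc(c,a) via R2 from cites(c,a)
round 1: derive anc(c,e) via R2 from cites(c,e)
round 1: derive anc(c,f) via R2 from cites(c,f)
round 1: derive anc(e,f) via R2 from cites(e,f)
round 1: derive anc(h,i) via R2 from cites(h,i)
round 1: derive anc(i,c) via R2 from cites(i,c)
round 1: derive anc(i,e) via R2 from cites(i,e)
round 1: derive anc(j,b) via R2 from cites(j,b)
round 2: derive flow(a,j) via R1 from flow(a,b), flow(b,j)
round 2: derive flow(b,b) via R1 from flow(b,j), flow(j,b)
round 2: derive flow(b,e) via R1 from flow(b,j), flow(j,e)
round 2: derive flow(e,b) via R1 from flow(e,j), flow(j,b)
round 2: derive flow(e,e) via R1 from flow(e,j), flow(j,e)
round 2: derive flow(e,h) via R1 from flow(e,g), flow(g,h)
round 2: derive flow(e,i) via R1 from flow(e,g), flow(g,i)
round 2: derive flow(j,g) via R1 from flow(j,e), flow(e,g)
round 2: derive anc(b,b) via R3 from anc(b,j), anc(j,b)
round 2: derive anc(h,c) via R3 from anc(h,i), anc(i,c)
round 2: derive anc(h,e) via R3 from anc(h,i), anc(i,e)
round 2: derive anc(i,a) via R3 from anc(i,c), anc(c,a)
round 2: derive anc(i,f) via R3 from anc(i,c), anc(c,f)
round 2: derive anc(j,j) via R3 from anc(j,b), anc(b,j)
round 2: derive anc(b,e) via R4 from cites(b,j), flow(j,e)
round 2: derive anc(c,b) via R4 from cites(c,a), flow(a,b)
round 2: derive anc(c,g) via R4 from cites(c,e), flow(e,g)
round 2: derive anc(c,i) via R4 from cites(c,a), flow(a,i)
round 2: derive anc(c,j) via R4 from cites(c,e), flow(e,j)
round 2: derive anc(i,g) via R4 from cites(i,e), flow(e,g)
round 2: derive anc(i,j) via R4 from cites(i,e), flow(e,j)
round 3: derive flow(a,e) via R1 from flow(a,b), flow(b,e)
round 3: derive flow(a,g) via R1 from flow(a,j), flow(j,g)
round 3: derive flow(b,g) via R1 from flow(b,e), flow(e,g)
round 3: derive flow(b,h) via R1 from flow(b,e), flow(e,h)
round 3: derive flow(b,i) via R1 from flow(b,e), flow(e,i)
round 3: derive flow(j,h) via R1 from flow(j,e), flow(e,h)
round 3: derive flow(j,i) via R1 from flow(j,e), flow(e,i)
round 3: derive anc(b,f) via R3 from anc(b,e), anc(e,f)
round 3: derive anc(c,c) via R3 from anc(c,i), anc(i,c)
round 3: derive anc(h,a) via R3 from anc(h,c), anc(c,a)
round 3: derive anc(h,b) via R3 from anc(h,c), anc(c,b)
round 3: derive anc(h,f) via R3 from anc(h,c), anc(c,f)
round 3: derive anc(h,g) via R3 from anc(h,c), anc(c,g)
round 3: derive anc(h,j) via R3 from anc(h,c), anc(c,j)
round 3: derive anc(i,b) via R3 from anc(i,c), anc(c,b)
round 3: derive anc(i,i) via R3 from anc(i,c), anc(c,i)
round 3: derive anc(j,e) via R3 from anc(j,b), anc(b,e)
round 3: derive anc(b,g) via R4 from cites(b,j), flow(j,g)
round 3: derive anc(c,h) via R4 from cites(c,e), flow(e,h)
round 3: derive anc(i,h) via R4 from cites(i,e), flow(e,h)
round 4: derive flow(a,h) via R1 from flow(a,b), flow(b,h)
round 4: derive anc(h,h) via R3 from anc(h,c), anc(c,h)
round 4: derive anc(j,f) via R3 from anc(j,b), anc(b,f)
round 4: derive anc(j,g) via R3 from anc(j,b), anc(b,g)
round 4: derive anc(b,h) via R4 from cites(b,j), flow(j,h)
round 4: derive anc(b,i) via R4 from cites(b,j), flow(j,i)
round 4: derive anc(j,h) via R4 from cites(j,b), flow(b,h)
round 4: derive anc(j,i) via R4 from cites(j,b), flow(b,i)
round 5: derive anc(b,a) via R3 from anc(b,h), anc(h,a)
round 5: derive anc(b,c) via R3 from anc(b,h), anc(h,c)
round 5: derive anc(j,a) via R3 from anc(j,h), anc(h,a)
round 5: derive anc(j,c) via R3 from anc(j,h), anc(h,c)

anc(b,a)
anc(b,b)
anc(b,c)
anc(b,e)
anc(b,f)
anc(b,g)
anc(b,h)
anc(b,i)
anc(b,j)
anc(c,a)
anc(c,b)
anc(c,c)
anc(c,e)
anc(c,f)
anc(c,g)
anc(c,h)
anc(c,i)
anc(c,j)
anc(e,f)
anc(h,a)
anc(h,b)
anc(h,c)
anc(h,e)
anc(h,f)
anc(h,g)
anc(h,h)
anc(h,i)
anc(h,j)
anc(i,a)
anc(i,b)
anc(i,c)
anc(i,e)
anc(i,f)
anc(i,g)
anc(i,h)
anc(i,i)
anc(i,j)
anc(j,a)
anc(j,b)
anc(j,c)
anc(j,e)
anc(j,f)
anc(j,g)
anc(j,h)
anc(j,i)
anc(j,j)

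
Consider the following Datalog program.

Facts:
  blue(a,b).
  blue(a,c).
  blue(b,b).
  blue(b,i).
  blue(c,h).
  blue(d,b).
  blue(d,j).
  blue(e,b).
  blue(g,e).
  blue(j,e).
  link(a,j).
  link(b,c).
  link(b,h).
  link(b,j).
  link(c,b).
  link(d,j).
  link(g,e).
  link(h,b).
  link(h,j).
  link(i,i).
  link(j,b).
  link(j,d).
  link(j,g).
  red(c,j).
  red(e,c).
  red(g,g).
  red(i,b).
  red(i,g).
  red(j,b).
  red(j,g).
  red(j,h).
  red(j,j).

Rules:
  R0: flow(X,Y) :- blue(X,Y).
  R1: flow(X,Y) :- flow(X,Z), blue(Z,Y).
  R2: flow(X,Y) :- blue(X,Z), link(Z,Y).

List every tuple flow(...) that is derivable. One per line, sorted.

flow(a,b)
flow(a,c)
flow(a,e)
flow(a,h)
flow(a,i)
flow(a,j)
flow(b,b)
flow(b,c)
flow(b,e)
flow(b,h)
flow(b,i)
flow(b,j)
flow(c,b)
flow(c,e)
flow(c,h)
flow(c,i)
flow(c,j)
flow(d,b)
flow(d,c)
flow(d,d)
flow(d,e)
flow(d,g)
flow(d,h)
flow(d,i)
flow(d,j)
flow(e,b)
flow(e,c)
flow(e,e)
flow(e,h)
flow(e,i)
flow(e,j)
flow(g,b)
flow(g,e)
flow(g,i)
flow(j,b)
flow(j,e)
flow(j,i)

round 1: derive flow(a,b) via R0 from blue(a,b)
round 1: derive flow(a,c) via R0 from blue(a,c)
round 1: derive flow(b,b) via R0 from blue(b,b)
round 1: derive flow(b,i) via R0 from blue(b,i)
round 1: derive flow(c,h) via R0 from blue(c,h)
round 1: derive flow(d,b) via R0 from blue(d,b)
round 1: derive flow(d,j) via R0 from blue(d,j)
round 1: derive flow(e,b) via R0 from blue(e,b)
round 1: derive flow(g,e) via R0 from blue(g,e)
round 1: derive flow(j,e) via R0 from blue(j,e)
round 1: derive flow(a,h) via R2 from blue(a,b), link(b,h)
round 1: derive flow(a,j) via R2 from blue(a,b), link(b,j)
round 1: derive flow(b,c) via R2 from blue(b,b), link(b,c)
round 1: derive flow(b,h) via R2 from blue(b,b), link(b,h)
round 1: derive flow(b,j) via R2 from blue(b,b), link(b,j)
round 1: derive flow(c,b) via R2 from blue(c,h), link(h,b)
round 1: derive flow(c,j) via R2 from blue(c,h), link(h,j)
round 1: derive flow(d,c) via R2 from blue(d,b), link(b,c)
round 1: derive flow(d,d) via R2 from blue(d,j), link(j,d)
round 1: derive flow(d,g) via R2 from blue(d,j), link(j,g)
round 1: derive flow(d,h) via R2 from blue(d,b), link(b,h)
round 1: derive flow(e,c) via R2 from blue(e,b), link(b,c)
round 1: derive flow(e,h) via R2 from blue(e,b), link(b,h)
round 1: derive flow(e,j) via R2 from blue(e,b), link(b,j)
round 2: derive flow(a,e) via R1 from flow(a,j), blue(j,e)
round 2: derive flow(a,i) via R1 from flow(a,b), blue(b,i)
round 2: derive flow(b,e) via R1 from flow(b,j), blue(j,e)
round 2: derive flow(c,e) via R1 from flow(c,j), blue(j,e)
round 2: derive flow(c,i) via R1 from flow(c,b), blue(b,i)
round 2: derive flow(d,e) via R1 from flow(d,g), blue(g,e)
round 2: derive flow(d,i) via R1 from flow(d,b), blue(b,i)
round 2: derive flow(e,e) via R1 from flow(e,j), blue(j,e)
round 2: derive flow(e,i) via R1 from flow(e,b), blue(b,i)
round 2: derive flow(g,b) via R1 from flow(g,e), blue(e,b)
round 2: derive flow(j,b) via R1 from flow(j,e), blue(e,b)
round 3: derive flow(g,i) via R1 from flow(g,b), blue(b,i)
round 3: derive flow(j,i) via R1 from flow(j,b), blue(b,i)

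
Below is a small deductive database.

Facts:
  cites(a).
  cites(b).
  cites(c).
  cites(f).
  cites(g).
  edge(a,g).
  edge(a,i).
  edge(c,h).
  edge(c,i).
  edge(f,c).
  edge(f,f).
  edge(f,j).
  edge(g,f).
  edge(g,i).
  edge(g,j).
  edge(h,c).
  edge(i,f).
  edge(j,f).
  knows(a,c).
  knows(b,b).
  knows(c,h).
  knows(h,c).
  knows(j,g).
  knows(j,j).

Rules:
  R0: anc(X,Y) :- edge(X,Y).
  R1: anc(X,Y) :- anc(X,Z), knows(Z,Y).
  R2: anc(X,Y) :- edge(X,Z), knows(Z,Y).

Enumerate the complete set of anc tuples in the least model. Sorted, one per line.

round 1: derive anc(a,g) via R0 from edge(a,g)
round 1: derive anc(a,i) via R0 from edge(a,i)
round 1: derive anc(c,h) via R0 from edge(c,h)
round 1: derive anc(c,i) via R0 from edge(c,i)
round 1: derive anc(f,c) via R0 from edge(f,c)
round 1: derive anc(f,f) via R0 from edge(f,f)
round 1: derive anc(f,j) via R0 from edge(f,j)
round 1: derive anc(g,f) via R0 from edge(g,f)
round 1: derive anc(g,i) via R0 from edge(g,i)
round 1: derive anc(g,j) via R0 from edge(g,j)
round 1: derive anc(h,c) via R0 from edge(h,c)
round 1: derive anc(i,f) via R0 from edge(i,f)
round 1: derive anc(j,f) via R0 from edge(j,f)
round 1: derive anc(c,c) via R2 from edge(c,h), knows(h,c)
round 1: derive anc(f,g) via R2 from edge(f,j), knows(j,g)
round 1: derive anc(f,h) via R2 from edge(f,c), knows(c,h)
round 1: derive anc(g,g) via R2 from edge(g,j), knows(j,g)
round 1: derive anc(h,h) via R2 from edge(h,c), knows(c,h)

anc(a,g)
anc(a,i)
anc(c,c)
anc(c,h)
anc(c,i)
anc(f,c)
anc(f,f)
anc(f,g)
anc(f,h)
anc(f,j)
anc(g,f)
anc(g,g)
anc(g,i)
anc(g,j)
anc(h,c)
anc(h,h)
anc(i,f)
anc(j,f)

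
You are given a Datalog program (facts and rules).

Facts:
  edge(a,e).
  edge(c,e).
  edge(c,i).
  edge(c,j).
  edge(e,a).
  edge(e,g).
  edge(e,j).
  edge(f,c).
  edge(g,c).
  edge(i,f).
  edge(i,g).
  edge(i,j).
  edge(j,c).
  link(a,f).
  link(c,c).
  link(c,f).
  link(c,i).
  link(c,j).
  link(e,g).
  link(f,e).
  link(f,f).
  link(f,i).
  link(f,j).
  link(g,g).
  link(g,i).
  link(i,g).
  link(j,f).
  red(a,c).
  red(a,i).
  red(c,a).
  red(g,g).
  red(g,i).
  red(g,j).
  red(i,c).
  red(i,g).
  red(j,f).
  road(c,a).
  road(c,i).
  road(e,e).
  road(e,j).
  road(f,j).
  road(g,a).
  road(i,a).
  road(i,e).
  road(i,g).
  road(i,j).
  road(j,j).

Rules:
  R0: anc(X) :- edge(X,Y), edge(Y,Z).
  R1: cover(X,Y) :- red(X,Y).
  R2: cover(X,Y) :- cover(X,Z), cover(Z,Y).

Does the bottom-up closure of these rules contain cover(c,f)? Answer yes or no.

round 1: derive cover(a,c) via R1 from red(a,c)
round 1: derive cover(a,i) via R1 from red(a,i)
round 1: derive cover(c,a) via R1 from red(c,a)
round 1: derive cover(g,g) via R1 from red(g,g)
round 1: derive cover(g,i) via R1 from red(g,i)
round 1: derive cover(g,j) via R1 from red(g,j)
round 1: derive cover(i,c) via R1 from red(i,c)
round 1: derive cover(i,g) via R1 from red(i,g)
round 1: derive cover(j,f) via R1 from red(j,f)
round 2: derive cover(a,a) via R2 from cover(a,c), cover(c,a)
round 2: derive cover(a,g) via R2 from cover(a,i), cover(i,g)
round 2: derive cover(c,c) via R2 from cover(c,a), cover(a,c)
round 2: derive cover(c,i) via R2 from cover(c,a), cover(a,i)
round 2: derive cover(g,c) via R2 from cover(g,i), cover(i,c)
round 2: derive cover(g,f) via R2 from cover(g,j), cover(j,f)
round 2: derive cover(i,a) via R2 from cover(i,c), cover(c,a)
round 2: derive cover(i,i) via R2 from cover(i,g), cover(g,i)
round 2: derive cover(i,j) via R2 from cover(i,g), cover(g,j)
round 3: derive cover(a,f) via R2 from cover(a,g), cover(g,f)
round 3: derive cover(a,j) via R2 from cover(a,g), cover(g,j)
round 3: derive cover(c,g) via R2 from cover(c,a), cover(a,g)
round 3: derive cover(c,j) via R2 from cover(c,i), cover(i,j)
round 3: derive cover(g,a) via R2 from cover(g,c), cover(c,a)
round 3: derive cover(i,f) via R2 from cover(i,g), cover(g,f)
round 4: derive cover(c,f) via R2 from cover(c,a), cover(a,f)

yes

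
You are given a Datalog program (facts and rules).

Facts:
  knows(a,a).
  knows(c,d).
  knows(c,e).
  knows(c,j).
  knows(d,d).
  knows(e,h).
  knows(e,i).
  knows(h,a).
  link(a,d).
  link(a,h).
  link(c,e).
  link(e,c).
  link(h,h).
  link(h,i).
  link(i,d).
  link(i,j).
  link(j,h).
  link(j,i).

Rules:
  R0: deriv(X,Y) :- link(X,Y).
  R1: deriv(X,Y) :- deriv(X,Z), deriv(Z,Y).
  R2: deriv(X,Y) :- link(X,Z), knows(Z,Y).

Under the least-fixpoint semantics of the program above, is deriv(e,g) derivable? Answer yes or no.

round 1: derive deriv(a,d) via R0 from link(a,d)
round 1: derive deriv(a,h) via R0 from link(a,h)
round 1: derive deriv(c,e) via R0 from link(c,e)
round 1: derive deriv(e,c) via R0 from link(e,c)
round 1: derive deriv(h,h) via R0 from link(h,h)
round 1: derive deriv(h,i) via R0 from link(h,i)
round 1: derive deriv(i,d) via R0 from link(i,d)
round 1: derive deriv(i,j) via R0 from link(i,j)
round 1: derive deriv(j,h) via R0 from link(j,h)
round 1: derive deriv(j,i) via R0 from link(j,i)
round 1: derive deriv(a,a) via R2 from link(a,h), knows(h,a)
round 1: derive deriv(c,h) via R2 from link(c,e), knows(e,h)
round 1: derive deriv(c,i) via R2 from link(c,e), knows(e,i)
round 1: derive deriv(e,d) via R2 from link(e,c), knows(c,d)
round 1: derive deriv(e,e) via R2 from link(e,c), knows(c,e)
round 1: derive deriv(e,j) via R2 from link(e,c), knows(c,j)
round 1: derive deriv(h,a) via R2 from link(h,h), knows(h,a)
round 1: derive deriv(j,a) via R2 from link(j,h), knows(h,a)
round 2: derive deriv(a,i) via R1 from deriv(a,h), deriv(h,i)
round 2: derive deriv(c,a) via R1 from deriv(c,h), deriv(h,a)
round 2: derive deriv(c,c) via R1 from deriv(c,e), deriv(e,c)
round 2: derive deriv(c,d) via R1 from deriv(c,e), deriv(e,d)
round 2: derive deriv(c,j) via R1 from deriv(c,e), deriv(e,j)
round 2: derive deriv(e,a) via R1 from deriv(e,j), deriv(j,a)
round 2: derive deriv(e,h) via R1 from deriv(e,c), deriv(c,h)
round 2: derive deriv(e,i) via R1 from deriv(e,c), deriv(c,i)
round 2: derive deriv(h,d) via R1 from deriv(h,a), deriv(a,d)
round 2: derive deriv(h,j) via R1 from deriv(h,i), deriv(i,j)
round 2: derive deriv(i,a) via R1 from deriv(i,j), deriv(j,a)
round 2: derive deriv(i,h) via R1 from deriv(i,j), deriv(j,h)
round 2: derive deriv(i,i) via R1 from deriv(i,j), deriv(j,i)
round 2: derive deriv(j,d) via R1 from deriv(j,a), deriv(a,d)
round 2: derive deriv(j,j) via R1 from deriv(j,i), deriv(i,j)
round 3: derive deriv(a,j) via R1 from deriv(a,h), deriv(h,j)

no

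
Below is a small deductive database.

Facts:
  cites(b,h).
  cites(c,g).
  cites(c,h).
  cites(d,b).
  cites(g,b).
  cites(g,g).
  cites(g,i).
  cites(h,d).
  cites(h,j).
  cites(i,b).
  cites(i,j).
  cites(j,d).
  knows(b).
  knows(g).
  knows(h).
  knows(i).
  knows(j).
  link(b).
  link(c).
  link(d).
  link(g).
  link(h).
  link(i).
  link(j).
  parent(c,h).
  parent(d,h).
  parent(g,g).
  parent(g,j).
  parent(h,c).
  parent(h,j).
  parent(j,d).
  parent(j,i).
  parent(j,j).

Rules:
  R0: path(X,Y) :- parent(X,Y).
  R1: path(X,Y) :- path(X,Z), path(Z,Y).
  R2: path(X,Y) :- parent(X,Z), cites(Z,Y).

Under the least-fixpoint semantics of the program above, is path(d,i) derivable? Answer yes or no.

yes

round 1: derive path(c,h) via R0 from parent(c,h)
round 1: derive path(d,h) via R0 from parent(d,h)
round 1: derive path(g,g) via R0 from parent(g,g)
round 1: derive path(g,j) via R0 from parent(g,j)
round 1: derive path(h,c) via R0 from parent(h,c)
round 1: derive path(h,j) via R0 from parent(h,j)
round 1: derive path(j,d) via R0 from parent(j,d)
round 1: derive path(j,i) via R0 from parent(j,i)
round 1: derive path(j,j) via R0 from parent(j,j)
round 1: derive path(c,d) via R2 from parent(c,h), cites(h,d)
round 1: derive path(c,j) via R2 from parent(c,h), cites(h,j)
round 1: derive path(d,d) via R2 from parent(d,h), cites(h,d)
round 1: derive path(d,j) via R2 from parent(d,h), cites(h,j)
round 1: derive path(g,b) via R2 from parent(g,g), cites(g,b)
round 1: derive path(g,d) via R2 from parent(g,j), cites(j,d)
round 1: derive path(g,i) via R2 from parent(g,g), cites(g,i)
round 1: derive path(h,d) via R2 from parent(h,j), cites(j,d)
round 1: derive path(h,g) via R2 from parent(h,c), cites(c,g)
round 1: derive path(h,h) via R2 from parent(h,c), cites(c,h)
round 1: derive path(j,b) via R2 from parent(j,d), cites(d,b)
round 2: derive path(c,b) via R1 from path(c,j), path(j,b)
round 2: derive path(c,c) via R1 from path(c,h), path(h,c)
round 2: derive path(c,g) via R1 from path(c,h), path(h,g)
round 2: derive path(c,i) via R1 from path(c,j), path(j,i)
round 2: derive path(d,b) via R1 from path(d,j), path(j,b)
round 2: derive path(d,c) via R1 from path(d,h), path(h,c)
round 2: derive path(d,g) via R1 from path(d,h), path(h,g)
round 2: derive path(d,i) via R1 from path(d,j), path(j,i)
round 2: derive path(g,h) via R1 from path(g,d), path(d,h)
round 2: derive path(h,b) via R1 from path(h,g), path(g,b)
round 2: derive path(h,i) via R1 from path(h,g), path(g,i)
round 2: derive path(j,h) via R1 from path(j,d), path(d,h)
round 3: derive path(g,c) via R1 from path(g,d), path(d,c)
round 3: derive path(j,c) via R1 from path(j,d), path(d,c)
round 3: derive path(j,g) via R1 from path(j,d), path(d,g)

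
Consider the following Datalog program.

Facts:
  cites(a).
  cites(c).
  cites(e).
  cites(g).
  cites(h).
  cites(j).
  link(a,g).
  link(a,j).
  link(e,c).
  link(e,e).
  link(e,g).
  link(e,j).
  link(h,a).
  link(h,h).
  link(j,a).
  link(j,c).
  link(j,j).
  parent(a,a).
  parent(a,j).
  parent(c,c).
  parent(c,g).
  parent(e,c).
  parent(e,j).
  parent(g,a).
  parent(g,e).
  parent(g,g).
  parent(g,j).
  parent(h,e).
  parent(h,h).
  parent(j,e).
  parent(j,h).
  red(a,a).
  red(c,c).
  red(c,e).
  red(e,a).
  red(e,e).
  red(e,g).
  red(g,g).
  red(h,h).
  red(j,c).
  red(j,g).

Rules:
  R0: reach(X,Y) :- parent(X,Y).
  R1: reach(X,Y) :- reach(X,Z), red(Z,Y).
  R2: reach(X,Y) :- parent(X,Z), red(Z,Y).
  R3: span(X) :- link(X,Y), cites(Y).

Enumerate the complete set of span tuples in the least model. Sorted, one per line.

round 1: derive span(a) via R3 from link(a,g), cites(g)
round 1: derive span(e) via R3 from link(e,c), cites(c)
round 1: derive span(h) via R3 from link(h,a), cites(a)
round 1: derive span(j) via R3 from link(j,a), cites(a)

span(a)
span(e)
span(h)
span(j)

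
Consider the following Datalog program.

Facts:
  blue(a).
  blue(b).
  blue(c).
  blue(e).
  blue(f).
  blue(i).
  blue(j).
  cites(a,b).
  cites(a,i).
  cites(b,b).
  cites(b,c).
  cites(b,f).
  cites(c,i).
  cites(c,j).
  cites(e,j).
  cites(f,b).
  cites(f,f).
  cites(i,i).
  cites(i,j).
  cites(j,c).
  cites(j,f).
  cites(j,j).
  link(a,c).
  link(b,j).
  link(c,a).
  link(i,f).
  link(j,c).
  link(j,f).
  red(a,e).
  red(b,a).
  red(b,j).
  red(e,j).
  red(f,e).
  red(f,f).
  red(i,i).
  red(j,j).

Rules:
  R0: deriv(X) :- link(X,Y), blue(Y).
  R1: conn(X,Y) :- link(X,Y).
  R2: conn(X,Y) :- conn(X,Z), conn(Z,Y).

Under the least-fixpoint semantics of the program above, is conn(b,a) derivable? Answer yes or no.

yes

round 1: derive conn(a,c) via R1 from link(a,c)
round 1: derive conn(b,j) via R1 from link(b,j)
round 1: derive conn(c,a) via R1 from link(c,a)
round 1: derive conn(i,f) via R1 from link(i,f)
round 1: derive conn(j,c) via R1 from link(j,c)
round 1: derive conn(j,f) via R1 from link(j,f)
round 2: derive conn(a,a) via R2 from conn(a,c), conn(c,a)
round 2: derive conn(b,c) via R2 from conn(b,j), conn(j,c)
round 2: derive conn(b,f) via R2 from conn(b,j), conn(j,f)
round 2: derive conn(c,c) via R2 from conn(c,a), conn(a,c)
round 2: derive conn(j,a) via R2 from conn(j,c), conn(c,a)
round 3: derive conn(b,a) via R2 from conn(b,c), conn(c,a)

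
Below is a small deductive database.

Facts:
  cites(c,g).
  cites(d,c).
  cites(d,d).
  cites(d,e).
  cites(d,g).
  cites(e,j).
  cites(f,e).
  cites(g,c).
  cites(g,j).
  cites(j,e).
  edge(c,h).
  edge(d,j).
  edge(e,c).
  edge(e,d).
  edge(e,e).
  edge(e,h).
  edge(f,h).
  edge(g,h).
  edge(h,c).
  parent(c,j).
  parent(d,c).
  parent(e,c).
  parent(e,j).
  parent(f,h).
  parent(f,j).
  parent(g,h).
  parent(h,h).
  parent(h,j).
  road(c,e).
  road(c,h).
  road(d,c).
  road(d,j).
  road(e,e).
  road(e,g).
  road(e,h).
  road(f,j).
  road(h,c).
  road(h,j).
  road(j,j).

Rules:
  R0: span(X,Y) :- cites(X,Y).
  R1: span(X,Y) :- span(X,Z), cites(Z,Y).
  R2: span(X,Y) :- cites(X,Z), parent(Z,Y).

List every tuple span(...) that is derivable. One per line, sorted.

round 1: derive span(c,g) via R0 from cites(c,g)
round 1: derive span(d,c) via R0 from cites(d,c)
round 1: derive span(d,d) via R0 from cites(d,d)
round 1: derive span(d,e) via R0 from cites(d,e)
round 1: derive span(d,g) via R0 from cites(d,g)
round 1: derive span(e,j) via R0 from cites(e,j)
round 1: derive span(f,e) via R0 from cites(f,e)
round 1: derive span(g,c) via R0 from cites(g,c)
round 1: derive span(g,j) via R0 from cites(g,j)
round 1: derive span(j,e) via R0 from cites(j,e)
round 1: derive span(c,h) via R2 from cites(c,g), parent(g,h)
round 1: derive span(d,h) via R2 from cites(d,g), parent(g,h)
round 1: derive span(d,j) via R2 from cites(d,c), parent(c,j)
round 1: derive span(f,c) via R2 from cites(f,e), parent(e,c)
round 1: derive span(f,j) via R2 from cites(f,e), parent(e,j)
round 1: derive span(j,c) via R2 from cites(j,e), parent(e,c)
round 1: derive span(j,j) via R2 from cites(j,e), parent(e,j)
round 2: derive span(c,c) via R1 from span(c,g), cites(g,c)
round 2: derive span(c,j) via R1 from span(c,g), cites(g,j)
round 2: derive span(e,e) via R1 from span(e,j), cites(j,e)
round 2: derive span(f,g) via R1 from span(f,c), cites(c,g)
round 2: derive span(g,e) via R1 from span(g,j), cites(j,e)
round 2: derive span(g,g) via R1 from span(g,c), cites(c,g)
round 2: derive span(j,g) via R1 from span(j,c), cites(c,g)
round 3: derive span(c,e) via R1 from span(c,j), cites(j,e)

span(c,c)
span(c,e)
span(c,g)
span(c,h)
span(c,j)
span(d,c)
span(d,d)
span(d,e)
span(d,g)
span(d,h)
span(d,j)
span(e,e)
span(e,j)
span(f,c)
span(f,e)
span(f,g)
span(f,j)
span(g,c)
span(g,e)
span(g,g)
span(g,j)
span(j,c)
span(j,e)
span(j,g)
span(j,j)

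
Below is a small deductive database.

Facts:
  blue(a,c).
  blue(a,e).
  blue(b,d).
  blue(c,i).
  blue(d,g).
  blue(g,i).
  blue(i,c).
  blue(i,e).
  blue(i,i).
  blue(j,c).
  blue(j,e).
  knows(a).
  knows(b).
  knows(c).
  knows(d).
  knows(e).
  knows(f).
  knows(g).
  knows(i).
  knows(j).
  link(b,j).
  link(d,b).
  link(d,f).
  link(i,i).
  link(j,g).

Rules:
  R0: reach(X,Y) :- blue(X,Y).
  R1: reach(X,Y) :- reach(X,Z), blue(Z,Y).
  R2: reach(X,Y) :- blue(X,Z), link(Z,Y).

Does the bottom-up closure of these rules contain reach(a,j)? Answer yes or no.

round 1: derive reach(a,c) via R0 from blue(a,c)
round 1: derive reach(a,e) via R0 from blue(a,e)
round 1: derive reach(b,d) via R0 from blue(b,d)
round 1: derive reach(c,i) via R0 from blue(c,i)
round 1: derive reach(d,g) via R0 from blue(d,g)
round 1: derive reach(g,i) via R0 from blue(g,i)
round 1: derive reach(i,c) via R0 from blue(i,c)
round 1: derive reach(i,e) via R0 from blue(i,e)
round 1: derive reach(i,i) via R0 from blue(i,i)
round 1: derive reach(j,c) via R0 from blue(j,c)
round 1: derive reach(j,e) via R0 from blue(j,e)
round 1: derive reach(b,b) via R2 from blue(b,d), link(d,b)
round 1: derive reach(b,f) via R2 from blue(b,d), link(d,f)
round 2: derive reach(a,i) via R1 from reach(a,c), blue(c,i)
round 2: derive reach(b,g) via R1 from reach(b,d), blue(d,g)
round 2: derive reach(c,c) via R1 from reach(c,i), blue(i,c)
round 2: derive reach(c,e) via R1 from reach(c,i), blue(i,e)
round 2: derive reach(d,i) via R1 from reach(d,g), blue(g,i)
round 2: derive reach(g,c) via R1 from reach(g,i), blue(i,c)
round 2: derive reach(g,e) via R1 from reach(g,i), blue(i,e)
round 2: derive reach(j,i) via R1 from reach(j,c), blue(c,i)
round 3: derive reach(b,i) via R1 from reach(b,g), blue(g,i)
round 3: derive reach(d,c) via R1 from reach(d,i), blue(i,c)
round 3: derive reach(d,e) via R1 from reach(d,i), blue(i,e)
round 4: derive reach(b,c) via R1 from reach(b,i), blue(i,c)
round 4: derive reach(b,e) via R1 from reach(b,i), blue(i,e)

no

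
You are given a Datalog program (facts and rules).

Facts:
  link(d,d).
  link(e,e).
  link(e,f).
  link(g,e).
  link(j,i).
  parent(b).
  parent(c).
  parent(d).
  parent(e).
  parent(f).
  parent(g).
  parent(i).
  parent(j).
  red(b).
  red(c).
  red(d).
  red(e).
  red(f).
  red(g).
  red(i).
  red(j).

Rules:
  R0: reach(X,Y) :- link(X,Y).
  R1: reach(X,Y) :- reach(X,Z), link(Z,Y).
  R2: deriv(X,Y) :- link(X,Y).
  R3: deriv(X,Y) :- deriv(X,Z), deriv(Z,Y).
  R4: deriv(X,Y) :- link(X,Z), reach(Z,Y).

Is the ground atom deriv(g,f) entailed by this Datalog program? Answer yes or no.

yes

round 1: derive reach(d,d) via R0 from link(d,d)
round 1: derive reach(e,e) via R0 from link(e,e)
round 1: derive reach(e,f) via R0 from link(e,f)
round 1: derive reach(g,e) via R0 from link(g,e)
round 1: derive reach(j,i) via R0 from link(j,i)
round 1: derive deriv(d,d) via R2 from link(d,d)
round 1: derive deriv(e,e) via R2 from link(e,e)
round 1: derive deriv(e,f) via R2 from link(e,f)
round 1: derive deriv(g,e) via R2 from link(g,e)
round 1: derive deriv(j,i) via R2 from link(j,i)
round 2: derive reach(g,f) via R1 from reach(g,e), link(e,f)
round 2: derive deriv(g,f) via R3 from deriv(g,e), deriv(e,f)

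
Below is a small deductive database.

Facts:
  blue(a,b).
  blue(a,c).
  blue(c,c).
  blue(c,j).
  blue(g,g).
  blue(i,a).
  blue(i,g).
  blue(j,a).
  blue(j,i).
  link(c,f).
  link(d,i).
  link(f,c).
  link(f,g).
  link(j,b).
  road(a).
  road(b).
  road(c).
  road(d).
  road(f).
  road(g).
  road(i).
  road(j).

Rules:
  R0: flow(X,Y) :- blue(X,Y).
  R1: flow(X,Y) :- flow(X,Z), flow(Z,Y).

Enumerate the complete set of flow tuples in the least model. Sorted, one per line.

flow(a,a)
flow(a,b)
flow(a,c)
flow(a,g)
flow(a,i)
flow(a,j)
flow(c,a)
flow(c,b)
flow(c,c)
flow(c,g)
flow(c,i)
flow(c,j)
flow(g,g)
flow(i,a)
flow(i,b)
flow(i,c)
flow(i,g)
flow(i,i)
flow(i,j)
flow(j,a)
flow(j,b)
flow(j,c)
flow(j,g)
flow(j,i)
flow(j,j)

round 1: derive flow(a,b) via R0 from blue(a,b)
round 1: derive flow(a,c) via R0 from blue(a,c)
round 1: derive flow(c,c) via R0 from blue(c,c)
round 1: derive flow(c,j) via R0 from blue(c,j)
round 1: derive flow(g,g) via R0 from blue(g,g)
round 1: derive flow(i,a) via R0 from blue(i,a)
round 1: derive flow(i,g) via R0 from blue(i,g)
round 1: derive flow(j,a) via R0 from blue(j,a)
round 1: derive flow(j,i) via R0 from blue(j,i)
round 2: derive flow(a,j) via R1 from flow(a,c), flow(c,j)
round 2: derive flow(c,a) via R1 from flow(c,j), flow(j,a)
round 2: derive flow(c,i) via R1 from flow(c,j), flow(j,i)
round 2: derive flow(i,b) via R1 from flow(i,a), flow(a,b)
round 2: derive flow(i,c) via R1 from flow(i,a), flow(a,c)
round 2: derive flow(j,b) via R1 from flow(j,a), flow(a,b)
round 2: derive flow(j,c) via R1 from flow(j,a), flow(a,c)
round 2: derive flow(j,g) via R1 from flow(j,i), flow(i,g)
round 3: derive flow(a,a) via R1 from flow(a,c), flow(c,a)
round 3: derive flow(a,g) via R1 from flow(a,j), flow(j,g)
round 3: derive flow(a,i) via R1 from flow(a,c), flow(c,i)
round 3: derive flow(c,b) via R1 from flow(c,a), flow(a,b)
round 3: derive flow(c,g) via R1 from flow(c,i), flow(i,g)
round 3: derive flow(i,i) via R1 from flow(i,c), flow(c,i)
round 3: derive flow(i,j) via R1 from flow(i,a), flow(a,j)
round 3: derive flow(j,j) via R1 from flow(j,a), flow(a,j)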